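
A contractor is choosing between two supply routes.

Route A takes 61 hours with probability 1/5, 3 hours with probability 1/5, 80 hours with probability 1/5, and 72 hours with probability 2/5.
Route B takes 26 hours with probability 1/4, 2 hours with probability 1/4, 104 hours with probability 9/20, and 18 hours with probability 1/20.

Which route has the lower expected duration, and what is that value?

Route B (54.7 hours)

Route A = 1/5 × 61 + 1/5 × 3 + 1/5 × 80 + 2/5 × 72 = 12.2 + 0.6 + 16 + 28.8 = 57.6
Route B = 1/4 × 26 + 1/4 × 2 + 9/20 × 104 + 1/20 × 18 = 6.5 + 0.5 + 46.8 + 0.9 = 54.7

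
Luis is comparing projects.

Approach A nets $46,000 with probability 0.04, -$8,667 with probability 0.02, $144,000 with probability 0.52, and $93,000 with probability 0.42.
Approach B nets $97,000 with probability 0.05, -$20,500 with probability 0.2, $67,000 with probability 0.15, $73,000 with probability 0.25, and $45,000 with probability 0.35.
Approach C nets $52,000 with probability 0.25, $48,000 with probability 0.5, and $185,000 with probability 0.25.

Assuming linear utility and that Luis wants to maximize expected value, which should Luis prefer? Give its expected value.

Approach A = 0.04 × 46000 + 0.02 × (-8667) + 0.52 × 144000 + 0.42 × 93000 = 1840 − 173.34 + 74880 + 39060 = 115606.66
Approach B = 0.05 × 97000 + 0.2 × (-20500) + 0.15 × 67000 + 0.25 × 73000 + 0.35 × 45000 = 4850 − 4100 + 10050 + 18250 + 15750 = 44800
Approach C = 0.25 × 52000 + 0.5 × 48000 + 0.25 × 185000 = 13000 + 24000 + 46250 = 83250

Approach A ($115,606.66)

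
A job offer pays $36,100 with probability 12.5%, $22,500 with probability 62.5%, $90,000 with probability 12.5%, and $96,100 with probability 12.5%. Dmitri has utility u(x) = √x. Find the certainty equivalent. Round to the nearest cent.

E[u] = 0.125·√36100 + 0.625·√22500 + 0.125·√90000 + 0.125·√96100 = 0.125·190 + 0.625·150 + 0.125·300 + 0.125·310 = 193.75
CE = (193.75)² = 37539.0625

$37,539.06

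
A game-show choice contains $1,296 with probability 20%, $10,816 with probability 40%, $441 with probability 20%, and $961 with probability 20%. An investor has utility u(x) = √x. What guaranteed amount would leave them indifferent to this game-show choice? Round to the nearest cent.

$3,504.64

E[u] = 0.2·√1296 + 0.4·√10816 + 0.2·√441 + 0.2·√961 = 0.2·36 + 0.4·104 + 0.2·21 + 0.2·31 = 59.2
CE = (59.2)² = 3504.64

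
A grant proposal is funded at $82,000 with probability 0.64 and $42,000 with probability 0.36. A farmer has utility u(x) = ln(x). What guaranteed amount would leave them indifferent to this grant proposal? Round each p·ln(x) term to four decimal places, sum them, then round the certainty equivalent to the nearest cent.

$64,453.54

E[u] = 0.64·ln(82000) + 0.36·ln(42000) = 7.2413 + 3.8324 = 11.0737
CE = e^11.0737 ≈ 64453.54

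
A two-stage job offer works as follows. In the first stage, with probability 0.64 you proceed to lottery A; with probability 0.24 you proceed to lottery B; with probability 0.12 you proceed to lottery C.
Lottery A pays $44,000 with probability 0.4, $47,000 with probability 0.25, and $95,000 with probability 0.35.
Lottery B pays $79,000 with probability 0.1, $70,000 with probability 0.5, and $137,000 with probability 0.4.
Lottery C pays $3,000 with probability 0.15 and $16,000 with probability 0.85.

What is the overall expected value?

EV(A) = 0.4 × 44000 + 0.25 × 47000 + 0.35 × 95000 = 17600 + 11750 + 33250 = 62600
EV(B) = 0.1 × 79000 + 0.5 × 70000 + 0.4 × 137000 = 7900 + 35000 + 54800 = 97700
EV(C) = 0.15 × 3000 + 0.85 × 16000 = 450 + 13600 = 14050
Overall = 0.64 × 62600 + 0.24 × 97700 + 0.12 × 14050 = 40064 + 23448 + 1686 = 65198

$65,198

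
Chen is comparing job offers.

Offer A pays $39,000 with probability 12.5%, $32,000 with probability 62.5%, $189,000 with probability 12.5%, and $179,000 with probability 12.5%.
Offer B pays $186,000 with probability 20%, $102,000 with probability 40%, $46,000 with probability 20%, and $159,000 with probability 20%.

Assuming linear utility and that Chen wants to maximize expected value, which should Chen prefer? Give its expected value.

Offer B ($119,000)

Offer A = 0.125 × 39000 + 0.625 × 32000 + 0.125 × 189000 + 0.125 × 179000 = 4875 + 20000 + 23625 + 22375 = 70875
Offer B = 0.2 × 186000 + 0.4 × 102000 + 0.2 × 46000 + 0.2 × 159000 = 37200 + 40800 + 9200 + 31800 = 119000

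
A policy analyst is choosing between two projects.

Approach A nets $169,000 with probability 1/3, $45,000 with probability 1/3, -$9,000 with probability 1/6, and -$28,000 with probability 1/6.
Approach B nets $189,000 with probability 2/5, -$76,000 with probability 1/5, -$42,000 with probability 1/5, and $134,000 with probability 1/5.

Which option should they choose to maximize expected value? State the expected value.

Approach B ($78,800)

Approach A = 1/3 × 169000 + 1/3 × 45000 + 1/6 × (-9000) + 1/6 × (-28000) = 56333.3333 + 15000 − 1500 − 4666.6667 = 65166.6667
Approach B = 2/5 × 189000 + 1/5 × (-76000) + 1/5 × (-42000) + 1/5 × 134000 = 75600 − 15200 − 8400 + 26800 = 78800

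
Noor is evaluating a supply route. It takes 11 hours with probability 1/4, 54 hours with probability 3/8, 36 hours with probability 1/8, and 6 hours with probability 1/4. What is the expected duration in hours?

EV = 1/4 × 11 + 3/8 × 54 + 1/8 × 36 + 1/4 × 6 = 2.75 + 20.25 + 4.5 + 1.5 = 29

29 hours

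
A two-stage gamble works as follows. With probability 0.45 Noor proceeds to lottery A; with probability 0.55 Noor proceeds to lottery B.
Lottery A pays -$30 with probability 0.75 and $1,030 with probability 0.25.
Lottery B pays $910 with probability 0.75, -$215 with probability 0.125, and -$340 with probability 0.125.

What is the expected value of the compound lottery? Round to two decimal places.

EV(A) = 0.75 × (-30) + 0.25 × 1030 = -22.5 + 257.5 = 235
EV(B) = 0.75 × 910 + 0.125 × (-215) + 0.125 × (-340) = 682.5 − 26.875 − 42.5 = 613.125
Overall = 0.45 × 235 + 0.55 × 613.125 = 105.75 + 337.21875 = 442.96875

$442.97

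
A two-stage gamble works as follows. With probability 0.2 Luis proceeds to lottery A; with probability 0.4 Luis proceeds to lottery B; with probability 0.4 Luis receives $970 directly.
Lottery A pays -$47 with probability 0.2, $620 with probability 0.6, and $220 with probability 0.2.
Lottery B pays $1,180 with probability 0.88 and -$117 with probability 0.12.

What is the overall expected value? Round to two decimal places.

$879.06

EV(A) = 0.2 × (-47) + 0.6 × 620 + 0.2 × 220 = -9.4 + 372 + 44 = 406.6
EV(B) = 0.88 × 1180 + 0.12 × (-117) = 1038.4 − 14.04 = 1024.36
Branch C: 970 (certain)
Overall = 0.2 × 406.6 + 0.4 × 1024.36 + 0.4 × 970 = 81.32 + 409.744 + 388 = 879.064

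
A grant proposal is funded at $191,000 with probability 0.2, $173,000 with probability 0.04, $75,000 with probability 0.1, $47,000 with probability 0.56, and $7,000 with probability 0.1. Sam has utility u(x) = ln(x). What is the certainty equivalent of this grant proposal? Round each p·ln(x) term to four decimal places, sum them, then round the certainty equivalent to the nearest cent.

$56,766.41

E[u] = 0.2·ln(191000) + 0.04·ln(173000) + 0.1·ln(75000) + 0.56·ln(47000) + 0.1·ln(7000) = 2.4320 + 0.4824 + 1.1225 + 6.0244 + 0.8854 = 10.9467
CE = e^10.9467 ≈ 56766.41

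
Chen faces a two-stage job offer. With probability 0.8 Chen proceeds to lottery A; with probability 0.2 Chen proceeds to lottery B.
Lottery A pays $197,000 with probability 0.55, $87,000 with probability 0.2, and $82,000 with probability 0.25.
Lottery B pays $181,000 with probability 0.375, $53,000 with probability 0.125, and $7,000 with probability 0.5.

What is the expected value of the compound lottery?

EV(A) = 0.55 × 197000 + 0.2 × 87000 + 0.25 × 82000 = 108350 + 17400 + 20500 = 146250
EV(B) = 0.375 × 181000 + 0.125 × 53000 + 0.5 × 7000 = 67875 + 6625 + 3500 = 78000
Overall = 0.8 × 146250 + 0.2 × 78000 = 117000 + 15600 = 132600

$132,600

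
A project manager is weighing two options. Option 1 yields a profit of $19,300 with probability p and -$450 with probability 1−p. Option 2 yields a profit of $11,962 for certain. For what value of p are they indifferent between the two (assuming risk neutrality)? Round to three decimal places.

p·19300 + (1−p)·(-450) = 11962
19750p − 450 = 11962
p = (11962 + 450) / 19750

p = 0.628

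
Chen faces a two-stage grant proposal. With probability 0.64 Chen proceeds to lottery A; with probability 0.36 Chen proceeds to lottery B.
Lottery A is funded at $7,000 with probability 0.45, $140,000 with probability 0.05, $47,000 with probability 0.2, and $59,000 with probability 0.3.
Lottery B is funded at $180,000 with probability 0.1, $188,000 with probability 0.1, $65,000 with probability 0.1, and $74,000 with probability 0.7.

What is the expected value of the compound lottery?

EV(A) = 0.45 × 7000 + 0.05 × 140000 + 0.2 × 47000 + 0.3 × 59000 = 3150 + 7000 + 9400 + 17700 = 37250
EV(B) = 0.1 × 180000 + 0.1 × 188000 + 0.1 × 65000 + 0.7 × 74000 = 18000 + 18800 + 6500 + 51800 = 95100
Overall = 0.64 × 37250 + 0.36 × 95100 = 23840 + 34236 = 58076

$58,076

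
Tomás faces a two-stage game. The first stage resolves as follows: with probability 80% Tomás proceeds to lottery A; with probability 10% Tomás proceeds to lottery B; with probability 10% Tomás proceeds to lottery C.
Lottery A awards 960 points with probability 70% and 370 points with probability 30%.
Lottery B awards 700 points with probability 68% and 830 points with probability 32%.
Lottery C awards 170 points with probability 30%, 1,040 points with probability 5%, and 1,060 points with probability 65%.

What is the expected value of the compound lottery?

779.76 points

EV(A) = 0.7 × 960 + 0.3 × 370 = 672 + 111 = 783
EV(B) = 0.68 × 700 + 0.32 × 830 = 476 + 265.6 = 741.6
EV(C) = 0.3 × 170 + 0.05 × 1040 + 0.65 × 1060 = 51 + 52 + 689 = 792
Overall = 0.8 × 783 + 0.1 × 741.6 + 0.1 × 792 = 626.4 + 74.16 + 79.2 = 779.76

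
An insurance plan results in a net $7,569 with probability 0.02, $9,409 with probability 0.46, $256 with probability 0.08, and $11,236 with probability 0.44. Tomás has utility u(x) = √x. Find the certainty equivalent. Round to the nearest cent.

E[u] = 0.02·√7569 + 0.46·√9409 + 0.08·√256 + 0.44·√11236 = 0.02·87 + 0.46·97 + 0.08·16 + 0.44·106 = 94.28
CE = (94.28)² = 8888.7184

$8,888.72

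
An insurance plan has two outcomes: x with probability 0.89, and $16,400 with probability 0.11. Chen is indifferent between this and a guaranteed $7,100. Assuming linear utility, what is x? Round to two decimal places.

0.89·x + 0.11·16400 = 7100
0.89·x = 7100 − 1804 = 5296
x = 5296 / 0.89 = 5950.5618

x = $5,950.56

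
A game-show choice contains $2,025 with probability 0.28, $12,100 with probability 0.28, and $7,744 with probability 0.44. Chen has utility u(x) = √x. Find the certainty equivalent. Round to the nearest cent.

$6,743.69

E[u] = 0.28·√2025 + 0.28·√12100 + 0.44·√7744 = 0.28·45 + 0.28·110 + 0.44·88 = 82.12
CE = (82.12)² = 6743.6944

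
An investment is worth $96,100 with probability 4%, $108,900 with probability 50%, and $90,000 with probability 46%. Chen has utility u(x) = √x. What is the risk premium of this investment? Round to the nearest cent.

E[u] = 0.04·√96100 + 0.5·√108900 + 0.46·√90000 = 0.04·310 + 0.5·330 + 0.46·300 = 315.4
CE = (315.4)² = 99477.16
Risk premium = EV − CE = 99694 − 99477.16 = 216.84

$216.84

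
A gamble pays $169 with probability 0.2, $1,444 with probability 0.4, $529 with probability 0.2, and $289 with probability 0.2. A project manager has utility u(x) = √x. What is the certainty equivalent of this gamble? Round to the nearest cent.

$665.64

E[u] = 0.2·√169 + 0.4·√1444 + 0.2·√529 + 0.2·√289 = 0.2·13 + 0.4·38 + 0.2·23 + 0.2·17 = 25.8
CE = (25.8)² = 665.64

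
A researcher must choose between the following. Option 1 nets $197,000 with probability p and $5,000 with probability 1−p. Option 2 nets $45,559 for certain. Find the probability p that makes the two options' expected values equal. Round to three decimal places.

p·197000 + (1−p)·5000 = 45559
192000p + 5000 = 45559
p = (45559 − 5000) / 192000

p = 0.211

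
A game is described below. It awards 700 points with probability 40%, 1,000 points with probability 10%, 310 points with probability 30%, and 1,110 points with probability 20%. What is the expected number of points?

695 points

EV = 0.4 × 700 + 0.1 × 1000 + 0.3 × 310 + 0.2 × 1110 = 280 + 100 + 93 + 222 = 695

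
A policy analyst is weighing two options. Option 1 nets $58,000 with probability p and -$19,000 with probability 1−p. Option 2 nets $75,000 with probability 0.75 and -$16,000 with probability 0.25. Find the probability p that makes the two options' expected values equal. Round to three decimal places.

p = 0.925

EV(Option 2) = 0.75 × 75000 + 0.25 × (-16000) = 56250 − 4000 = 52250
p·58000 + (1−p)·(-19000) = 52250
77000p − 19000 = 52250
p = (52250 + 19000) / 77000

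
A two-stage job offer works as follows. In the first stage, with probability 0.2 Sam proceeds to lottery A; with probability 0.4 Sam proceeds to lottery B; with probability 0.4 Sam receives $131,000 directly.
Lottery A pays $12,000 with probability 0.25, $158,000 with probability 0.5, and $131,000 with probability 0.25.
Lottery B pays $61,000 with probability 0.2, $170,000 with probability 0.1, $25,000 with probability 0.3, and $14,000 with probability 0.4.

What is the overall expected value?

EV(A) = 0.25 × 12000 + 0.5 × 158000 + 0.25 × 131000 = 3000 + 79000 + 32750 = 114750
EV(B) = 0.2 × 61000 + 0.1 × 170000 + 0.3 × 25000 + 0.4 × 14000 = 12200 + 17000 + 7500 + 5600 = 42300
Branch C: 131000 (certain)
Overall = 0.2 × 114750 + 0.4 × 42300 + 0.4 × 131000 = 22950 + 16920 + 52400 = 92270

$92,270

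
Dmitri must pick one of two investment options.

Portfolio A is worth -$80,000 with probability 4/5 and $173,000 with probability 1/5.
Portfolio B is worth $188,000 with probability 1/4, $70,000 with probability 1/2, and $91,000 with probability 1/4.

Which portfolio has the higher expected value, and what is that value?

Portfolio A = 4/5 × (-80000) + 1/5 × 173000 = -64000 + 34600 = -29400
Portfolio B = 1/4 × 188000 + 1/2 × 70000 + 1/4 × 91000 = 47000 + 35000 + 22750 = 104750

Portfolio B ($104,750)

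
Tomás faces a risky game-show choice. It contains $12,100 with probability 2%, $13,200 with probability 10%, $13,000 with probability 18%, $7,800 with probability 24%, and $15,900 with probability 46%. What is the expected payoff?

$13,088

EV = 0.02 × 12100 + 0.1 × 13200 + 0.18 × 13000 + 0.24 × 7800 + 0.46 × 15900 = 242 + 1320 + 2340 + 1872 + 7314 = 13088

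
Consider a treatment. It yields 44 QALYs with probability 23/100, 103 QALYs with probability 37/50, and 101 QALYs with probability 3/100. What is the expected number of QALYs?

89.37 QALYs

EV = 23/100 × 44 + 37/50 × 103 + 3/100 × 101 = 10.12 + 76.22 + 3.03 = 89.37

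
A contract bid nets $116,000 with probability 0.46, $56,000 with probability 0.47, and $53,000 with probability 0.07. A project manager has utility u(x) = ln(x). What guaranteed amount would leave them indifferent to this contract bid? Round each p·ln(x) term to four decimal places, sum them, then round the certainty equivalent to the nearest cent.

E[u] = 0.46·ln(116000) + 0.47·ln(56000) + 0.07·ln(53000) = 5.3642 + 5.1386 + 0.7615 = 11.2643
CE = e^11.2643 ≈ 77987.20

$77,987.20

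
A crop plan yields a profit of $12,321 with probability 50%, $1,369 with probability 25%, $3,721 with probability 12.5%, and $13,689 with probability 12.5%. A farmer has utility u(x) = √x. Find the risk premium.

E[u] = 0.5·√12321 + 0.25·√1369 + 0.125·√3721 + 0.125·√13689 = 0.5·111 + 0.25·37 + 0.125·61 + 0.125·117 = 87
CE = (87)² = 7569
Risk premium = EV − CE = 8679 − 7569 = 1110

$1,110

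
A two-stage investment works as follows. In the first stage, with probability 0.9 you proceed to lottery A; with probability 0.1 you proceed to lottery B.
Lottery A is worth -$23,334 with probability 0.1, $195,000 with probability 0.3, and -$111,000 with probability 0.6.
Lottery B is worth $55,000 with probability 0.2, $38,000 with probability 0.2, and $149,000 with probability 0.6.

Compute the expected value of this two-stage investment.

$1,409.94

EV(A) = 0.1 × (-23334) + 0.3 × 195000 + 0.6 × (-111000) = -2333.4 + 58500 − 66600 = -10433.4
EV(B) = 0.2 × 55000 + 0.2 × 38000 + 0.6 × 149000 = 11000 + 7600 + 89400 = 108000
Overall = 0.9 × (-10433.4) + 0.1 × 108000 = -9390.06 + 10800 = 1409.94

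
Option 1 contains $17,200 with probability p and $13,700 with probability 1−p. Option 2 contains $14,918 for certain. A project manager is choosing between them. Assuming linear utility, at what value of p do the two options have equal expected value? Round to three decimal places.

p = 0.348

p·17200 + (1−p)·13700 = 14918
3500p + 13700 = 14918
p = (14918 − 13700) / 3500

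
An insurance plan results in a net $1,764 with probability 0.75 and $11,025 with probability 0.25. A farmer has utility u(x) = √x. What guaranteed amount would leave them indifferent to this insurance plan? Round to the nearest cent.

$3,335.06

E[u] = 0.75·√1764 + 0.25·√11025 = 0.75·42 + 0.25·105 = 57.75
CE = (57.75)² = 3335.0625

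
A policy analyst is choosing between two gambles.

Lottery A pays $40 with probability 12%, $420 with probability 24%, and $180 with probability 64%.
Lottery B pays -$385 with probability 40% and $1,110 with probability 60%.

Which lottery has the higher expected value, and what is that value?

Lottery A = 0.12 × 40 + 0.24 × 420 + 0.64 × 180 = 4.8 + 100.8 + 115.2 = 220.8
Lottery B = 0.4 × (-385) + 0.6 × 1110 = -154 + 666 = 512

Lottery B ($512)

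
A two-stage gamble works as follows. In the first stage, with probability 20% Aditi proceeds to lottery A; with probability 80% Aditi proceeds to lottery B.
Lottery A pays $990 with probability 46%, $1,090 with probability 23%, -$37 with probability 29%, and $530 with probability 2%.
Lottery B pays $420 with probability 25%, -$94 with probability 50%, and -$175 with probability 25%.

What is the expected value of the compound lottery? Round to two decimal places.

$152.59

EV(A) = 0.46 × 990 + 0.23 × 1090 + 0.29 × (-37) + 0.02 × 530 = 455.4 + 250.7 − 10.73 + 10.6 = 705.97
EV(B) = 0.25 × 420 + 0.5 × (-94) + 0.25 × (-175) = 105 − 47 − 43.75 = 14.25
Overall = 0.2 × 705.97 + 0.8 × 14.25 = 141.194 + 11.4 = 152.594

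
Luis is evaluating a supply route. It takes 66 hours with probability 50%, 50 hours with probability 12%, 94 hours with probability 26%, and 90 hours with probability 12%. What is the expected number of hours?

EV = 0.5 × 66 + 0.12 × 50 + 0.26 × 94 + 0.12 × 90 = 33 + 6 + 24.44 + 10.8 = 74.24

74.24 hours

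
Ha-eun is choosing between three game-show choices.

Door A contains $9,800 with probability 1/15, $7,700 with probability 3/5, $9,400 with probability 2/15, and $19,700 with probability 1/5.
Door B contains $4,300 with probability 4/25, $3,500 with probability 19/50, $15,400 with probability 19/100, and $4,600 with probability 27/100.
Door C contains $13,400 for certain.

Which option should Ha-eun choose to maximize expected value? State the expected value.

Door C ($13,400)

Door A = 1/15 × 9800 + 3/5 × 7700 + 2/15 × 9400 + 1/5 × 19700 = 653.3333 + 4620 + 1253.3333 + 3940 = 10466.6667
Door B = 4/25 × 4300 + 19/50 × 3500 + 19/100 × 15400 + 27/100 × 4600 = 688 + 1330 + 2926 + 1242 = 6186
Door C: 13400 (certain)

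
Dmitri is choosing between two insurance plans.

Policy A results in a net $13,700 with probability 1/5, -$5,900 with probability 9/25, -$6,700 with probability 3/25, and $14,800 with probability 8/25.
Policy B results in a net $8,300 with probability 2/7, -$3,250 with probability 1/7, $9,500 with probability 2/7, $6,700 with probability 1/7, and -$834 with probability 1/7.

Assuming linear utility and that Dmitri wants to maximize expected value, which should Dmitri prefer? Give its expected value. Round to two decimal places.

Policy A = 1/5 × 13700 + 9/25 × (-5900) + 3/25 × (-6700) + 8/25 × 14800 = 2740 − 2124 − 804 + 4736 = 4548
Policy B = 2/7 × 8300 + 1/7 × (-3250) + 2/7 × 9500 + 1/7 × 6700 + 1/7 × (-834) = 2371.4286 − 464.2857 + 2714.2857 + 957.1429 − 119.1429 = 5459.4286

Policy B ($5,459.43)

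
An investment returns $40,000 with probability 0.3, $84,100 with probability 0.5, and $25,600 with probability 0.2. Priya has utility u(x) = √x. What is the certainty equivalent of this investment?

E[u] = 0.3·√40000 + 0.5·√84100 + 0.2·√25600 = 0.3·200 + 0.5·290 + 0.2·160 = 237
CE = (237)² = 56169

$56,169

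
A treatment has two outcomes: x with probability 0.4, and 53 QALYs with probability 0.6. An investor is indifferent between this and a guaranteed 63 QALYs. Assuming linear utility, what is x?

x = 78 QALYs

0.4·x + 0.6·53 = 63
0.4·x = 63 − 31.8 = 31.2
x = 31.2 / 0.4 = 78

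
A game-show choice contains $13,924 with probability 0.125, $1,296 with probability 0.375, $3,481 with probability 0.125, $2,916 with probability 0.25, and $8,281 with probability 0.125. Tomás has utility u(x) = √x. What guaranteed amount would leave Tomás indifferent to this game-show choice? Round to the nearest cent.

E[u] = 0.125·√13924 + 0.375·√1296 + 0.125·√3481 + 0.25·√2916 + 0.125·√8281 = 0.125·118 + 0.375·36 + 0.125·59 + 0.25·54 + 0.125·91 = 60.5
CE = (60.5)² = 3660.25

$3,660.25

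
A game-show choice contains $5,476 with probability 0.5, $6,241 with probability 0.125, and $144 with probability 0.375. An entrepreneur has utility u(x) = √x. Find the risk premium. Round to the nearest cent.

E[u] = 0.5·√5476 + 0.125·√6241 + 0.375·√144 = 0.5·74 + 0.125·79 + 0.375·12 = 51.375
CE = (51.375)² = 2639.390625
Risk premium = EV − CE = 3572.125 − 2639.390625 = 932.734375

$932.73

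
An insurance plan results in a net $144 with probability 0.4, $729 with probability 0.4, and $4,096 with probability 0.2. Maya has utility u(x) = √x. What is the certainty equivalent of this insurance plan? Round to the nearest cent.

$806.56

E[u] = 0.4·√144 + 0.4·√729 + 0.2·√4096 = 0.4·12 + 0.4·27 + 0.2·64 = 28.4
CE = (28.4)² = 806.56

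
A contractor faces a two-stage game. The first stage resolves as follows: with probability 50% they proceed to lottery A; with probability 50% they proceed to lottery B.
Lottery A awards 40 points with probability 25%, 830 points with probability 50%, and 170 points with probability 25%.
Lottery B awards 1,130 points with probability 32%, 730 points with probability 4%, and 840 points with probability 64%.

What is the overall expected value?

EV(A) = 0.25 × 40 + 0.5 × 830 + 0.25 × 170 = 10 + 415 + 42.5 = 467.5
EV(B) = 0.32 × 1130 + 0.04 × 730 + 0.64 × 840 = 361.6 + 29.2 + 537.6 = 928.4
Overall = 0.5 × 467.5 + 0.5 × 928.4 = 233.75 + 464.2 = 697.95

697.95 points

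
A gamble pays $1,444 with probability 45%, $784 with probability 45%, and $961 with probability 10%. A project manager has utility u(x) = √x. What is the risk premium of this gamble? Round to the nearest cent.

$22.86

E[u] = 0.45·√1444 + 0.45·√784 + 0.1·√961 = 0.45·38 + 0.45·28 + 0.1·31 = 32.8
CE = (32.8)² = 1075.84
Risk premium = EV − CE = 1098.7 − 1075.84 = 22.86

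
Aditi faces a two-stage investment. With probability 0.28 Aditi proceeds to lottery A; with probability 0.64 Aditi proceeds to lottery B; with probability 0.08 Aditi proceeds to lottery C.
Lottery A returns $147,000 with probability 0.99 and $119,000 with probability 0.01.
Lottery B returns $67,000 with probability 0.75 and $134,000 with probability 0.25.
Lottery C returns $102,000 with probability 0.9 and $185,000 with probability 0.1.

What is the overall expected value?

EV(A) = 0.99 × 147000 + 0.01 × 119000 = 145530 + 1190 = 146720
EV(B) = 0.75 × 67000 + 0.25 × 134000 = 50250 + 33500 = 83750
EV(C) = 0.9 × 102000 + 0.1 × 185000 = 91800 + 18500 = 110300
Overall = 0.28 × 146720 + 0.64 × 83750 + 0.08 × 110300 = 41081.6 + 53600 + 8824 = 103505.6

$103,505.60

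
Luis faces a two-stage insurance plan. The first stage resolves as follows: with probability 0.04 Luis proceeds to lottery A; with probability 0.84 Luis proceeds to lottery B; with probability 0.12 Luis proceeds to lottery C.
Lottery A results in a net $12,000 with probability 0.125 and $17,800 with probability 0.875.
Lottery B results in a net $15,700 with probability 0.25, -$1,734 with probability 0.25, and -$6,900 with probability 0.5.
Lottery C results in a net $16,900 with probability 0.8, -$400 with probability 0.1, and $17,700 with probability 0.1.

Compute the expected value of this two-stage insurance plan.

$2,547.86

EV(A) = 0.125 × 12000 + 0.875 × 17800 = 1500 + 15575 = 17075
EV(B) = 0.25 × 15700 + 0.25 × (-1734) + 0.5 × (-6900) = 3925 − 433.5 − 3450 = 41.5
EV(C) = 0.8 × 16900 + 0.1 × (-400) + 0.1 × 17700 = 13520 − 40 + 1770 = 15250
Overall = 0.04 × 17075 + 0.84 × 41.5 + 0.12 × 15250 = 683 + 34.86 + 1830 = 2547.86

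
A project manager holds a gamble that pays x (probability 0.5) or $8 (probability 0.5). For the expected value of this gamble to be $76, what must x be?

x = $144

0.5·x + 0.5·8 = 76
0.5·x = 76 − 4 = 72
x = 72 / 0.5 = 144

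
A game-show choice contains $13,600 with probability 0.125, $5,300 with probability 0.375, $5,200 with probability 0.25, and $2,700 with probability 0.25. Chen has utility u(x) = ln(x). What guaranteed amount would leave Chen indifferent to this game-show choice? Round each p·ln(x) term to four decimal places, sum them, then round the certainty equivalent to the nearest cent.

E[u] = 0.125·ln(13600) + 0.375·ln(5300) + 0.25·ln(5200) + 0.25·ln(2700) = 1.1897 + 3.2158 + 2.1391 + 1.9753 = 8.5199
CE = e^8.5199 ≈ 5013.55

$5,013.55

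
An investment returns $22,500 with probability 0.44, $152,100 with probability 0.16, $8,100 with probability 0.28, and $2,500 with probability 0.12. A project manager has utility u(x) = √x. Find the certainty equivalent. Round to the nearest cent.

$25,472.16

E[u] = 0.44·√22500 + 0.16·√152100 + 0.28·√8100 + 0.12·√2500 = 0.44·150 + 0.16·390 + 0.28·90 + 0.12·50 = 159.6
CE = (159.6)² = 25472.16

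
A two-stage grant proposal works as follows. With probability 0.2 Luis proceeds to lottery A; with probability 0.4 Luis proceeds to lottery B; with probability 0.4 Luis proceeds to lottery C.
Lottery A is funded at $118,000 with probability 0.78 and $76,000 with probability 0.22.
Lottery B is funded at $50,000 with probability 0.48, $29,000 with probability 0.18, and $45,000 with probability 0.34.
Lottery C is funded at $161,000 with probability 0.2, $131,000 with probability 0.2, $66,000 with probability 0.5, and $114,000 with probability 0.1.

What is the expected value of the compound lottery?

$80,680

EV(A) = 0.78 × 118000 + 0.22 × 76000 = 92040 + 16720 = 108760
EV(B) = 0.48 × 50000 + 0.18 × 29000 + 0.34 × 45000 = 24000 + 5220 + 15300 = 44520
EV(C) = 0.2 × 161000 + 0.2 × 131000 + 0.5 × 66000 + 0.1 × 114000 = 32200 + 26200 + 33000 + 11400 = 102800
Overall = 0.2 × 108760 + 0.4 × 44520 + 0.4 × 102800 = 21752 + 17808 + 41120 = 80680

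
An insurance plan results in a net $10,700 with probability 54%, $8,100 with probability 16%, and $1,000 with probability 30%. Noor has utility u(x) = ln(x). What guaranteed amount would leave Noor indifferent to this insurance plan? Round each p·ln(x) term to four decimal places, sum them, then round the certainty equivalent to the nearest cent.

$5,025.60

E[u] = 0.54·ln(10700) + 0.16·ln(8100) + 0.3·ln(1000) = 5.0101 + 1.4399 + 2.0723 = 8.5223
CE = e^8.5223 ≈ 5025.60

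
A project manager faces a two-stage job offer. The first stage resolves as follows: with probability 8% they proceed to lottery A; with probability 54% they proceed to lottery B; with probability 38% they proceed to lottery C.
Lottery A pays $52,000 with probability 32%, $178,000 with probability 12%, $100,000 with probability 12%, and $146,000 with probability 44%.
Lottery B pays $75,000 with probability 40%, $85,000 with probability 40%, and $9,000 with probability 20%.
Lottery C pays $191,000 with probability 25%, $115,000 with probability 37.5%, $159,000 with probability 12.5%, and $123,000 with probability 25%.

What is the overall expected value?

EV(A) = 0.32 × 52000 + 0.12 × 178000 + 0.12 × 100000 + 0.44 × 146000 = 16640 + 21360 + 12000 + 64240 = 114240
EV(B) = 0.4 × 75000 + 0.4 × 85000 + 0.2 × 9000 = 30000 + 34000 + 1800 = 65800
EV(C) = 0.25 × 191000 + 0.375 × 115000 + 0.125 × 159000 + 0.25 × 123000 = 47750 + 43125 + 19875 + 30750 = 141500
Overall = 0.08 × 114240 + 0.54 × 65800 + 0.38 × 141500 = 9139.2 + 35532 + 53770 = 98441.2

$98,441.20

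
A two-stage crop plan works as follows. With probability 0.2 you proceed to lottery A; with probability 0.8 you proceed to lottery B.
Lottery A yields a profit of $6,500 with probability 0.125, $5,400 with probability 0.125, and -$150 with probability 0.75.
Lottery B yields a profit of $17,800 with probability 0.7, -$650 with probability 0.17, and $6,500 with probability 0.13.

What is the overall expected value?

$10,830.60

EV(A) = 0.125 × 6500 + 0.125 × 5400 + 0.75 × (-150) = 812.5 + 675 − 112.5 = 1375
EV(B) = 0.7 × 17800 + 0.17 × (-650) + 0.13 × 6500 = 12460 − 110.5 + 845 = 13194.5
Overall = 0.2 × 1375 + 0.8 × 13194.5 = 275 + 10555.6 = 10830.6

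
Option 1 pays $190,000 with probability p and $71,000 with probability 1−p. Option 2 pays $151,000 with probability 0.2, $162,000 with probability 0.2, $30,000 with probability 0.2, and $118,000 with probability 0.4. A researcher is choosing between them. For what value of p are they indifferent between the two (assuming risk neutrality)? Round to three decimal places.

p = 0.376

EV(Option 2) = 0.2 × 151000 + 0.2 × 162000 + 0.2 × 30000 + 0.4 × 118000 = 30200 + 32400 + 6000 + 47200 = 115800
p·190000 + (1−p)·71000 = 115800
119000p + 71000 = 115800
p = (115800 − 71000) / 119000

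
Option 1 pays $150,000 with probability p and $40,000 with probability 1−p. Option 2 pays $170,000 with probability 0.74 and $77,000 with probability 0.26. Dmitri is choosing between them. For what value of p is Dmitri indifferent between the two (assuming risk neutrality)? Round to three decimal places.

p = 0.962

EV(Option 2) = 0.74 × 170000 + 0.26 × 77000 = 125800 + 20020 = 145820
p·150000 + (1−p)·40000 = 145820
110000p + 40000 = 145820
p = (145820 − 40000) / 110000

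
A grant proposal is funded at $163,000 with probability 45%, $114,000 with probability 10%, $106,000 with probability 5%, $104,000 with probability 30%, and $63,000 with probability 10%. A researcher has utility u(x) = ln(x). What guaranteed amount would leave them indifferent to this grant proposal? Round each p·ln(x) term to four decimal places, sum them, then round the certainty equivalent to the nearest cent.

E[u] = 0.45·ln(163000) + 0.1·ln(114000) + 0.05·ln(106000) + 0.3·ln(104000) + 0.1·ln(63000) = 5.4007 + 1.1644 + 0.5786 + 3.4656 + 1.1051 = 11.7144
CE = e^11.7144 ≈ 122320.51

$122,320.51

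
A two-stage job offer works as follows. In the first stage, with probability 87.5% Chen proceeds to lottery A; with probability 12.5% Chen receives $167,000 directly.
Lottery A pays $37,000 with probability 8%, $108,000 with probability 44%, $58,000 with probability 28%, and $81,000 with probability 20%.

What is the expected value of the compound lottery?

$93,430

EV(A) = 0.08 × 37000 + 0.44 × 108000 + 0.28 × 58000 + 0.2 × 81000 = 2960 + 47520 + 16240 + 16200 = 82920
Branch B: 167000 (certain)
Overall = 0.875 × 82920 + 0.125 × 167000 = 72555 + 20875 = 93430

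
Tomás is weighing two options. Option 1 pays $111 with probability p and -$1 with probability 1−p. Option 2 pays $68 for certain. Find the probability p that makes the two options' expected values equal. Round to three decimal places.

p·111 + (1−p)·(-1) = 68
112p − 1 = 68
p = (68 + 1) / 112

p = 0.616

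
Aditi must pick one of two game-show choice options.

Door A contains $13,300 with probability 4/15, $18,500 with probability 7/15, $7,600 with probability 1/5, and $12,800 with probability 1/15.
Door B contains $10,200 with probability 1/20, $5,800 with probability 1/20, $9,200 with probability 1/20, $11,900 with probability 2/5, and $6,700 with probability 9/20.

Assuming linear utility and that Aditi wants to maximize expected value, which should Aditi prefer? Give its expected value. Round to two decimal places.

Door A ($14,553.33)

Door A = 4/15 × 13300 + 7/15 × 18500 + 1/5 × 7600 + 1/15 × 12800 = 3546.6667 + 8633.3333 + 1520 + 853.3333 = 14553.3333
Door B = 1/20 × 10200 + 1/20 × 5800 + 1/20 × 9200 + 2/5 × 11900 + 9/20 × 6700 = 510 + 290 + 460 + 4760 + 3015 = 9035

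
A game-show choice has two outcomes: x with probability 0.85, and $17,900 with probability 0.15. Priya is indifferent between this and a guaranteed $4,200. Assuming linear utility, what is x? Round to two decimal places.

x = $1,782.35

0.85·x + 0.15·17900 = 4200
0.85·x = 4200 − 2685 = 1515
x = 1515 / 0.85 = 1782.3529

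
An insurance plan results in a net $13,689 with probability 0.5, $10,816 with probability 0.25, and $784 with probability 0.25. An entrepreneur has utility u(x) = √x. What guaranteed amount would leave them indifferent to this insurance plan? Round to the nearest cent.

E[u] = 0.5·√13689 + 0.25·√10816 + 0.25·√784 = 0.5·117 + 0.25·104 + 0.25·28 = 91.5
CE = (91.5)² = 8372.25

$8,372.25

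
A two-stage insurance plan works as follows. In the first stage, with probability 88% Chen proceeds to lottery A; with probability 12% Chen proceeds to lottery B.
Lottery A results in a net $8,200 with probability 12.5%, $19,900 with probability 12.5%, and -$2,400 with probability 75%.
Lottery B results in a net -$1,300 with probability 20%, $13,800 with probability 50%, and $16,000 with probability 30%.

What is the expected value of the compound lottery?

EV(A) = 0.125 × 8200 + 0.125 × 19900 + 0.75 × (-2400) = 1025 + 2487.5 − 1800 = 1712.5
EV(B) = 0.2 × (-1300) + 0.5 × 13800 + 0.3 × 16000 = -260 + 6900 + 4800 = 11440
Overall = 0.88 × 1712.5 + 0.12 × 11440 = 1507 + 1372.8 = 2879.8

$2,879.80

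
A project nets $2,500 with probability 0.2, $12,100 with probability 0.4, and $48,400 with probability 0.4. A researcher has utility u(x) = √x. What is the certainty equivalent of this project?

$20,164

E[u] = 0.2·√2500 + 0.4·√12100 + 0.4·√48400 = 0.2·50 + 0.4·110 + 0.4·220 = 142
CE = (142)² = 20164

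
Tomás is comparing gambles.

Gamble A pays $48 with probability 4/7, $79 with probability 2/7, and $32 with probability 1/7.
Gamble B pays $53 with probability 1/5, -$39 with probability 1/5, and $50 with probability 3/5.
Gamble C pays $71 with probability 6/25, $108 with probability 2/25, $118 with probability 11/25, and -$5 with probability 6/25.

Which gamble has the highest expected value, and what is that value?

Gamble C ($76.40)

Gamble A = 4/7 × 48 + 2/7 × 79 + 1/7 × 32 = 27.4286 + 22.5714 + 4.5714 = 54.5714
Gamble B = 1/5 × 53 + 1/5 × (-39) + 3/5 × 50 = 10.6 − 7.8 + 30 = 32.8
Gamble C = 6/25 × 71 + 2/25 × 108 + 11/25 × 118 + 6/25 × (-5) = 17.04 + 8.64 + 51.92 − 1.2 = 76.4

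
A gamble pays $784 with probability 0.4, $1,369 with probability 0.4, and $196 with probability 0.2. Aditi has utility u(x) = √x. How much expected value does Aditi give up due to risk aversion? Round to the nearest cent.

E[u] = 0.4·√784 + 0.4·√1369 + 0.2·√196 = 0.4·28 + 0.4·37 + 0.2·14 = 28.8
CE = (28.8)² = 829.44
Risk premium = EV − CE = 900.4 − 829.44 = 70.96

$70.96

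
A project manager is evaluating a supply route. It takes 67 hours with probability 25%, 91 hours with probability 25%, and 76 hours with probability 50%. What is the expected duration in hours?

77.5 hours

EV = 0.25 × 67 + 0.25 × 91 + 0.5 × 76 = 16.75 + 22.75 + 38 = 77.5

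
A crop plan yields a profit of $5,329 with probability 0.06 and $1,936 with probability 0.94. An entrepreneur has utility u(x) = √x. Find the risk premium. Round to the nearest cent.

E[u] = 0.06·√5329 + 0.94·√1936 = 0.06·73 + 0.94·44 = 45.74
CE = (45.74)² = 2092.1476
Risk premium = EV − CE = 2139.58 − 2092.1476 = 47.4324

$47.43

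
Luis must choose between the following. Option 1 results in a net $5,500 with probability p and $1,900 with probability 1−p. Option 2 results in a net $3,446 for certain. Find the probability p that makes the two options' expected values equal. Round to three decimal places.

p = 0.429

p·5500 + (1−p)·1900 = 3446
3600p + 1900 = 3446
p = (3446 − 1900) / 3600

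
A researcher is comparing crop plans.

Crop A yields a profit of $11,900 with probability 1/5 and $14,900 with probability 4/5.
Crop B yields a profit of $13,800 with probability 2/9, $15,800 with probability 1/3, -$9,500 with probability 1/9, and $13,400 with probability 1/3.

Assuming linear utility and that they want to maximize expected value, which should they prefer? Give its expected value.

Crop A ($14,300)

Crop A = 1/5 × 11900 + 4/5 × 14900 = 2380 + 11920 = 14300
Crop B = 2/9 × 13800 + 1/3 × 15800 + 1/9 × (-9500) + 1/3 × 13400 = 3066.6667 + 5266.6667 − 1055.5556 + 4466.6667 = 11744.4444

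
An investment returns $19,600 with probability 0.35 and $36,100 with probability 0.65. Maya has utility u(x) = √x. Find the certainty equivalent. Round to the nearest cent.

$29,756.25

E[u] = 0.35·√19600 + 0.65·√36100 = 0.35·140 + 0.65·190 = 172.5
CE = (172.5)² = 29756.25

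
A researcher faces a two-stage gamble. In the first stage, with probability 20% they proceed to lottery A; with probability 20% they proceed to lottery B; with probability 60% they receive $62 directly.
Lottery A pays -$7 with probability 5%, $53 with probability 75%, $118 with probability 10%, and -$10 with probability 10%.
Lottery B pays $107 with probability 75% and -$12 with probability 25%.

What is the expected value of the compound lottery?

$62.69

EV(A) = 0.05 × (-7) + 0.75 × 53 + 0.1 × 118 + 0.1 × (-10) = -0.35 + 39.75 + 11.8 − 1 = 50.2
EV(B) = 0.75 × 107 + 0.25 × (-12) = 80.25 − 3 = 77.25
Branch C: 62 (certain)
Overall = 0.2 × 50.2 + 0.2 × 77.25 + 0.6 × 62 = 10.04 + 15.45 + 37.2 = 62.69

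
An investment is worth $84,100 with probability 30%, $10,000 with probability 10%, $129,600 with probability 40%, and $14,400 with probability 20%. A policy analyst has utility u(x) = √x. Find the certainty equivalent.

E[u] = 0.3·√84100 + 0.1·√10000 + 0.4·√129600 + 0.2·√14400 = 0.3·290 + 0.1·100 + 0.4·360 + 0.2·120 = 265
CE = (265)² = 70225

$70,225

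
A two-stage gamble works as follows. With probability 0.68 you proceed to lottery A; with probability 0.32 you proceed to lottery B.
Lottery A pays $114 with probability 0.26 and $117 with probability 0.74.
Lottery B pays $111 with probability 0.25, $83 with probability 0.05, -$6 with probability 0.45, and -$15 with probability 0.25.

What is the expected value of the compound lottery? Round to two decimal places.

$87.17

EV(A) = 0.26 × 114 + 0.74 × 117 = 29.64 + 86.58 = 116.22
EV(B) = 0.25 × 111 + 0.05 × 83 + 0.45 × (-6) + 0.25 × (-15) = 27.75 + 4.15 − 2.7 − 3.75 = 25.45
Overall = 0.68 × 116.22 + 0.32 × 25.45 = 79.0296 + 8.144 = 87.1736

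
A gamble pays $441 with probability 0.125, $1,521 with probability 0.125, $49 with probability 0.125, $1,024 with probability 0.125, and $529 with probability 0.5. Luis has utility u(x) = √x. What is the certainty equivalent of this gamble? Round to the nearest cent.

$570.02

E[u] = 0.125·√441 + 0.125·√1521 + 0.125·√49 + 0.125·√1024 + 0.5·√529 = 0.125·21 + 0.125·39 + 0.125·7 + 0.125·32 + 0.5·23 = 23.875
CE = (23.875)² = 570.015625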